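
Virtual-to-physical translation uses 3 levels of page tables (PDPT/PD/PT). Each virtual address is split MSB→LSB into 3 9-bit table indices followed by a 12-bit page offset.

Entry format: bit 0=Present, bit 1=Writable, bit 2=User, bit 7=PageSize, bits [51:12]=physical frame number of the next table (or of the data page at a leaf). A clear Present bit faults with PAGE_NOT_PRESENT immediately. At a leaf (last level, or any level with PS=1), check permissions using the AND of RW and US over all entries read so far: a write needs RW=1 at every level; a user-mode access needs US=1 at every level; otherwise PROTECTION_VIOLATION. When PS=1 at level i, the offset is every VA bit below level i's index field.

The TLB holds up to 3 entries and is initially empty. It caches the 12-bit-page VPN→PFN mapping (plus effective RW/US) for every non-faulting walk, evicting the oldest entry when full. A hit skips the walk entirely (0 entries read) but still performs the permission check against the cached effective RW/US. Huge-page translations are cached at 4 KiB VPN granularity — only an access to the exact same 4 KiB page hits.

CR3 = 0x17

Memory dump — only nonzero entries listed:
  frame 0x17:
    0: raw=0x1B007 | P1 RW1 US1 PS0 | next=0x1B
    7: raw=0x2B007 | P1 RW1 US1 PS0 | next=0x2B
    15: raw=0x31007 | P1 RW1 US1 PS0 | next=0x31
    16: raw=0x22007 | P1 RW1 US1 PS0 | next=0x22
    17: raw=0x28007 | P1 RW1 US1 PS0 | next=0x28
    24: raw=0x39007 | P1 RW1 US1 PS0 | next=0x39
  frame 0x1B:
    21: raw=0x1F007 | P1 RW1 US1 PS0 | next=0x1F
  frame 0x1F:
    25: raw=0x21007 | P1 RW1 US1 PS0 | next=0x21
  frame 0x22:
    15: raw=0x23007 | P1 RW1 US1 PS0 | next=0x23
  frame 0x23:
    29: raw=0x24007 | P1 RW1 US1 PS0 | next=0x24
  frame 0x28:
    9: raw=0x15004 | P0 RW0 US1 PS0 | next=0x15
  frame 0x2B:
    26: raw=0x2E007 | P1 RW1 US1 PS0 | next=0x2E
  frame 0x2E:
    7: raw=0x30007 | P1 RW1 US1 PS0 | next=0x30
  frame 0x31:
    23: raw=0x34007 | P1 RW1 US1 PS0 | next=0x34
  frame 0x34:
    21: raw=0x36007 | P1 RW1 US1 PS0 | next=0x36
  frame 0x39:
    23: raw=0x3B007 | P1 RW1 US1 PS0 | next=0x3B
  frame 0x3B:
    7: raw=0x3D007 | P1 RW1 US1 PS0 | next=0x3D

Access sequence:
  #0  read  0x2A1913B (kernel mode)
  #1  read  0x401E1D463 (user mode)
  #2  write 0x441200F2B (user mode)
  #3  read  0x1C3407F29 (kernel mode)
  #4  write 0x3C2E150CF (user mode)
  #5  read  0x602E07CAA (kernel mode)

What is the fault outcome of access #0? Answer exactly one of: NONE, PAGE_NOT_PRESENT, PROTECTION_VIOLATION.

Walk each access:
#0 VA=0x2A1913B (r,kernel):
  L0 @0x17[0] → 0x1B007  P=1,RW=1,US=1,PS=0
  L1 @0x1B[21] → 0x1F007  P=1,RW=1,US=1,PS=0
  L2 @0x1F[25] → 0x21007  P=1,RW=1,US=1,PS=0
  → PA=0x2113B  (3 entries read)
#1 VA=0x401E1D463 (r,user):
  L0 @0x17[16] → 0x22007  P=1,RW=1,US=1,PS=0
  L1 @0x22[15] → 0x23007  P=1,RW=1,US=1,PS=0
  L2 @0x23[29] → 0x24007  P=1,RW=1,US=1,PS=0
  → PA=0x24463  (3 entries read)
#2 VA=0x441200F2B (w,user):
  L0 @0x17[17] → 0x28007  P=1,RW=1,US=1,PS=0
  L1 @0x28[9] → 0x15004  P=0,RW=0,US=1,PS=0
  ✗ PAGE_NOT_PRESENT  [2 reads]
#3 VA=0x1C3407F29 (r,kernel):
  L0 @0x17[7] → 0x2B007  P=1,RW=1,US=1,PS=0
  L1 @0x2B[26] → 0x2E007  P=1,RW=1,US=1,PS=0
  L2 @0x2E[7] → 0x30007  P=1,RW=1,US=1,PS=0
  → PA=0x30F29  (3 entries read)
#4 VA=0x3C2E150CF (w,user):
  L0 @0x17[15] → 0x31007  P=1,RW=1,US=1,PS=0
  L1 @0x31[23] → 0x34007  P=1,RW=1,US=1,PS=0
  L2 @0x34[21] → 0x36007  P=1,RW=1,US=1,PS=0
  → PA=0x360CF  (3 entries read)
#5 VA=0x602E07CAA (r,kernel):
  L0 @0x17[24] → 0x39007  P=1,RW=1,US=1,PS=0
  L1 @0x39[23] → 0x3B007  P=1,RW=1,US=1,PS=0
  L2 @0x3B[7] → 0x3D007  P=1,RW=1,US=1,PS=0
  → PA=0x3DCAA  (3 entries read)

Access #0 fault: NONE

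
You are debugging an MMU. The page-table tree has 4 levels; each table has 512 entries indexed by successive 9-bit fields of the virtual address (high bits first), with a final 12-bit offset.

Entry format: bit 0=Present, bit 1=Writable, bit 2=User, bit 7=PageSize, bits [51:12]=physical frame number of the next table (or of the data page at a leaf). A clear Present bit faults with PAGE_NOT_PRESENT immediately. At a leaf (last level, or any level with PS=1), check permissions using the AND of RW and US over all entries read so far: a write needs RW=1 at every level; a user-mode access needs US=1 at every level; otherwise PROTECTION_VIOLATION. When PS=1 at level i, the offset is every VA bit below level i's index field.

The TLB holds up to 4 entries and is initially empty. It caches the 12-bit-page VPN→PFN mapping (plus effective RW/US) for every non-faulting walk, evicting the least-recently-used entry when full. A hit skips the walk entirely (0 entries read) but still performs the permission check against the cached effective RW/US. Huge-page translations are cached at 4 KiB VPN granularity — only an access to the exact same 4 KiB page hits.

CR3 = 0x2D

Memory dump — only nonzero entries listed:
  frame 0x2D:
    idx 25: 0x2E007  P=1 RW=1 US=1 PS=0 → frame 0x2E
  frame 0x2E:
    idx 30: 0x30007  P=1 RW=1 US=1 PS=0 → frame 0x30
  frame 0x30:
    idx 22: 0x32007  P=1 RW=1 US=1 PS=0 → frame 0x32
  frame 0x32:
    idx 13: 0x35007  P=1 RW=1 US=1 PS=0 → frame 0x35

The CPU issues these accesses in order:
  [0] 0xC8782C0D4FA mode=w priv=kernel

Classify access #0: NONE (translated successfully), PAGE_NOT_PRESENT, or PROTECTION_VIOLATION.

Walk each access:
#0 VA=0xC8782C0D4FA (w,kernel):
  [0] read 0x2D idx=25: raw=0x2E007 flags P=1 W=1 U=1 S=0
  [1] read 0x2E idx=30: raw=0x30007 flags P=1 W=1 U=1 S=0
  [2] read 0x30 idx=22: raw=0x32007 flags P=1 W=1 U=1 S=0
  [3] read 0x32 idx=13: raw=0x35007 flags P=1 W=1 U=1 S=0
  ✓ 0x354FA  — 4 lookups

Access #0 fault: NONE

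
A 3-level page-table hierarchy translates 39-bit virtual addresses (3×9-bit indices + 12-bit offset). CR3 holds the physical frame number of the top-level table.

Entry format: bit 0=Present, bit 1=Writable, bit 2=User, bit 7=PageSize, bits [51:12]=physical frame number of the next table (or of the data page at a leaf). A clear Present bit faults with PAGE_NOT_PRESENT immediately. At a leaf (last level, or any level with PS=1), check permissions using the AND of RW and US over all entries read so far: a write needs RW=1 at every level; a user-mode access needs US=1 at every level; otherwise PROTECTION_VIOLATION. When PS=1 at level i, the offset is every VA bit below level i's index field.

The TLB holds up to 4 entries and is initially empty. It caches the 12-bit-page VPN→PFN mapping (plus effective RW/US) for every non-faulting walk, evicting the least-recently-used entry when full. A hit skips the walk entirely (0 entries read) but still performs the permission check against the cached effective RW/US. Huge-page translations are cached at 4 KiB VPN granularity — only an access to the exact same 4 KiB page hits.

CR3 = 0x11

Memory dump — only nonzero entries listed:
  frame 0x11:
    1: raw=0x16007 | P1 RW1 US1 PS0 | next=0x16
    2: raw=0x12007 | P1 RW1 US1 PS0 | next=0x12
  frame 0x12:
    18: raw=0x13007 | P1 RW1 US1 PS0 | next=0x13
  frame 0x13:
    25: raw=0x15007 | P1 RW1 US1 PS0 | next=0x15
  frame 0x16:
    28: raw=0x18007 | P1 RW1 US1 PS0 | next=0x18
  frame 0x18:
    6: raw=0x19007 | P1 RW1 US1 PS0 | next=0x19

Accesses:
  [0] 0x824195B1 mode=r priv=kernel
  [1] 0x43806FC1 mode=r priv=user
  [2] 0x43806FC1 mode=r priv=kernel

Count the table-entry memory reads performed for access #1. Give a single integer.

Per-access translation:
#0 VA=0x824195B1 (r,kernel):
  [0] read 0x11 idx=2: raw=0x12007 flags P=1 W=1 U=1 S=0
  [1] read 0x12 idx=18: raw=0x13007 flags P=1 W=1 U=1 S=0
  [2] read 0x13 idx=25: raw=0x15007 flags P=1 W=1 U=1 S=0
  ✓ 0x155B1  — 3 lookups
#1 VA=0x43806FC1 (r,user):
  [0] read 0x11 idx=1: raw=0x16007 flags P=1 W=1 U=1 S=0
  [1] read 0x16 idx=28: raw=0x18007 flags P=1 W=1 U=1 S=0
  [2] read 0x18 idx=6: raw=0x19007 flags P=1 W=1 U=1 S=0
  ✓ 0x19FC1  — 3 lookups
#2 VA=0x43806FC1 (r,kernel):
  TLB hit vpn=0x43806 → PA=0x19FC1

Entries read for #1: 3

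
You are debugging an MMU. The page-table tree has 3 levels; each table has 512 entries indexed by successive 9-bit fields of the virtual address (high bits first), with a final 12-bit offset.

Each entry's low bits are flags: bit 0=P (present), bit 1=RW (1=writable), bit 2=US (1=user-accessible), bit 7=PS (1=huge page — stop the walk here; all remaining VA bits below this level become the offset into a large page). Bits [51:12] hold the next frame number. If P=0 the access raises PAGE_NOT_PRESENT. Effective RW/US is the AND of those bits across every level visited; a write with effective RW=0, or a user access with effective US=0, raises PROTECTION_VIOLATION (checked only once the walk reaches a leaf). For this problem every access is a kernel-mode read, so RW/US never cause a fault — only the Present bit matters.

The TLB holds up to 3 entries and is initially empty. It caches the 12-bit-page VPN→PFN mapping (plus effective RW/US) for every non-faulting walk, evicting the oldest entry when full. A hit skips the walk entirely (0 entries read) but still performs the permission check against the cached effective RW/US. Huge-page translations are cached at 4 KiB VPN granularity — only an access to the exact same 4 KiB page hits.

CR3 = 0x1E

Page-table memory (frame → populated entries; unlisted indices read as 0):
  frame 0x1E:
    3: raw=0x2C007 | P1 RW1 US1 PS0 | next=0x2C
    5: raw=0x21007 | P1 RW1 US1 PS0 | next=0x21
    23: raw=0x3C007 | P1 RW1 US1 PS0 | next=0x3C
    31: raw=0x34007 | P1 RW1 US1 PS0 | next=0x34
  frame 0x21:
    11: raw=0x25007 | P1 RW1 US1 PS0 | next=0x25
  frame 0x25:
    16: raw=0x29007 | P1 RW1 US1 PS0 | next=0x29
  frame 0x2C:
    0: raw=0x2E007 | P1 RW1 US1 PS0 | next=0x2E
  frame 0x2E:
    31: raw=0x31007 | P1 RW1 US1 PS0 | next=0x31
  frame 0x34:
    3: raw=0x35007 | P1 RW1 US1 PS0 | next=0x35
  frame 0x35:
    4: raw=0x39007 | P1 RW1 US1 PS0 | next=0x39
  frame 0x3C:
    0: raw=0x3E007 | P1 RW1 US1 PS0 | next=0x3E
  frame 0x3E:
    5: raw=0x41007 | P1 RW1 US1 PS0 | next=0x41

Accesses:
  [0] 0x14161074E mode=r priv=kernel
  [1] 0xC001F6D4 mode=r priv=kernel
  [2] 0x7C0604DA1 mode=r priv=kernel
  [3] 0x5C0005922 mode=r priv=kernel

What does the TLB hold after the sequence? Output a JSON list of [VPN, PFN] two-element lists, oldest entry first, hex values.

Trace:
#0 VA=0x14161074E (r,kernel):
  [0] read 0x1E idx=5: raw=0x21007 flags P=1 W=1 U=1 S=0
  [1] read 0x21 idx=11: raw=0x25007 flags P=1 W=1 U=1 S=0
  [2] read 0x25 idx=16: raw=0x29007 flags P=1 W=1 U=1 S=0
  ⇒ phys 0x2974E  [3 reads]
#1 VA=0xC001F6D4 (r,kernel):
  [0] read 0x1E idx=3: raw=0x2C007 flags P=1 W=1 U=1 S=0
  [1] read 0x2C idx=0: raw=0x2E007 flags P=1 W=1 U=1 S=0
  [2] read 0x2E idx=31: raw=0x31007 flags P=1 W=1 U=1 S=0
  ⇒ phys 0x316D4  [3 reads]
#2 VA=0x7C0604DA1 (r,kernel):
  [0] read 0x1E idx=31: raw=0x34007 flags P=1 W=1 U=1 S=0
  [1] read 0x34 idx=3: raw=0x35007 flags P=1 W=1 U=1 S=0
  [2] read 0x35 idx=4: raw=0x39007 flags P=1 W=1 U=1 S=0
  ⇒ phys 0x39DA1  [3 reads]
#3 VA=0x5C0005922 (r,kernel):
  [0] read 0x1E idx=23: raw=0x3C007 flags P=1 W=1 U=1 S=0
  [1] read 0x3C idx=0: raw=0x3E007 flags P=1 W=1 U=1 S=0
  [2] read 0x3E idx=5: raw=0x41007 flags P=1 W=1 U=1 S=0
  ⇒ phys 0x41922  [3 reads]

TLB: [["0xC001F", "0x31"], ["0x7C0604", "0x39"], ["0x5C0005", "0x41"]]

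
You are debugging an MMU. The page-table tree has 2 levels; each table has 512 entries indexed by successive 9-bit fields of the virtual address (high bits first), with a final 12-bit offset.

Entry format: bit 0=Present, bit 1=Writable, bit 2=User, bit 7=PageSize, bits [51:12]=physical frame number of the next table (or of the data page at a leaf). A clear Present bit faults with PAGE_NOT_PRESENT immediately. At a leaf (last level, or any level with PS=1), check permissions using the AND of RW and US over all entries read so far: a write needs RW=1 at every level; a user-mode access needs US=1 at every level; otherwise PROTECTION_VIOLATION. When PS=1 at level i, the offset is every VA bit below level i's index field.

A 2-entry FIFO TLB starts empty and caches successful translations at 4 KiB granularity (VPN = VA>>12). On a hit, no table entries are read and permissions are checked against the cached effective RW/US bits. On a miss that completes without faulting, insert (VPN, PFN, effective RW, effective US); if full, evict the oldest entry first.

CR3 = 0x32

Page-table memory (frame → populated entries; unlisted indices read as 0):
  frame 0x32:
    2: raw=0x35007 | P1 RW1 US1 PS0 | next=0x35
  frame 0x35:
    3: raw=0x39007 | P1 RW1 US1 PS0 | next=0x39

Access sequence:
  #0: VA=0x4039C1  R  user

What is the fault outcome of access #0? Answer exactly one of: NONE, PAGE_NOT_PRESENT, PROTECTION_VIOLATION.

Walk each access:
#0 VA=0x4039C1 (r,user):
  L0 @0x32[2] → 0x35007  P=1,RW=1,US=1,PS=0
  L1 @0x35[3] → 0x39007  P=1,RW=1,US=1,PS=0
  → PA=0x399C1  (2 entries read)

Access #0 fault: NONE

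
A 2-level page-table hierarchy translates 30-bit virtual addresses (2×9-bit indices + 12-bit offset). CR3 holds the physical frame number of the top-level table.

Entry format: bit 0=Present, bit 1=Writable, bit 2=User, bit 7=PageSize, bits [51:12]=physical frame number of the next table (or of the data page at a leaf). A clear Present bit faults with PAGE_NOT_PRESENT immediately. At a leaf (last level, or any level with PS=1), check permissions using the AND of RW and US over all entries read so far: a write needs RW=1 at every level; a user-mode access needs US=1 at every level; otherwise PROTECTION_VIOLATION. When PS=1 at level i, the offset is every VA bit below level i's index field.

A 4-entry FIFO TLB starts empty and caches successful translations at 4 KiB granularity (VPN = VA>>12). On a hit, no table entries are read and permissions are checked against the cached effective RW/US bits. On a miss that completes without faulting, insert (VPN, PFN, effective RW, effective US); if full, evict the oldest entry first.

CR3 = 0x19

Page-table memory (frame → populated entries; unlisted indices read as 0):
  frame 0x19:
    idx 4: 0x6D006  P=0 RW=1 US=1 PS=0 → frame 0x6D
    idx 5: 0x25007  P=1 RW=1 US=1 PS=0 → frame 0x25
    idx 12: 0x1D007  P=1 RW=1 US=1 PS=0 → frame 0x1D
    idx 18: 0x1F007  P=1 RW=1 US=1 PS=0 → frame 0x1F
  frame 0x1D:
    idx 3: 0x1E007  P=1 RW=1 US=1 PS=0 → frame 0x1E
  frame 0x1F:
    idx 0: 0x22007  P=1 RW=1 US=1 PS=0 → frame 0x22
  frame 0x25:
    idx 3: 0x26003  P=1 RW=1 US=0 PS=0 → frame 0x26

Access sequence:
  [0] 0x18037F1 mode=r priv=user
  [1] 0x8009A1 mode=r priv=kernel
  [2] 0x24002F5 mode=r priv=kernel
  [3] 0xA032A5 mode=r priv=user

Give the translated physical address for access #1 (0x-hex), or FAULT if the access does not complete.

Per-access translation:
#0 VA=0x18037F1 (r,user):
  lvl0: tbl 0x19, slot 12 ⇒ 0x1D007 (P1/RW1/US1/PS0)
  lvl1: tbl 0x1D, slot 3 ⇒ 0x1E007 (P1/RW1/US1/PS0)
  ⇒ phys 0x1E7F1  [2 reads]
#1 VA=0x8009A1 (r,kernel):
  lvl0: tbl 0x19, slot 4 ⇒ 0x6D006 (P0/RW1/US1/PS0)
  → PAGE_NOT_PRESENT  (1 entries read)
#2 VA=0x24002F5 (r,kernel):
  lvl0: tbl 0x19, slot 18 ⇒ 0x1F007 (P1/RW1/US1/PS0)
  lvl1: tbl 0x1F, slot 0 ⇒ 0x22007 (P1/RW1/US1/PS0)
  ⇒ phys 0x222F5  [2 reads]
#3 VA=0xA032A5 (r,user):
  lvl0: tbl 0x19, slot 5 ⇒ 0x25007 (P1/RW1/US1/PS0)
  lvl1: tbl 0x25, slot 3 ⇒ 0x26003 (P1/RW1/US0/PS0)
  → PROTECTION_VIOLATION  (2 entries read)

Access #1 PA: FAULT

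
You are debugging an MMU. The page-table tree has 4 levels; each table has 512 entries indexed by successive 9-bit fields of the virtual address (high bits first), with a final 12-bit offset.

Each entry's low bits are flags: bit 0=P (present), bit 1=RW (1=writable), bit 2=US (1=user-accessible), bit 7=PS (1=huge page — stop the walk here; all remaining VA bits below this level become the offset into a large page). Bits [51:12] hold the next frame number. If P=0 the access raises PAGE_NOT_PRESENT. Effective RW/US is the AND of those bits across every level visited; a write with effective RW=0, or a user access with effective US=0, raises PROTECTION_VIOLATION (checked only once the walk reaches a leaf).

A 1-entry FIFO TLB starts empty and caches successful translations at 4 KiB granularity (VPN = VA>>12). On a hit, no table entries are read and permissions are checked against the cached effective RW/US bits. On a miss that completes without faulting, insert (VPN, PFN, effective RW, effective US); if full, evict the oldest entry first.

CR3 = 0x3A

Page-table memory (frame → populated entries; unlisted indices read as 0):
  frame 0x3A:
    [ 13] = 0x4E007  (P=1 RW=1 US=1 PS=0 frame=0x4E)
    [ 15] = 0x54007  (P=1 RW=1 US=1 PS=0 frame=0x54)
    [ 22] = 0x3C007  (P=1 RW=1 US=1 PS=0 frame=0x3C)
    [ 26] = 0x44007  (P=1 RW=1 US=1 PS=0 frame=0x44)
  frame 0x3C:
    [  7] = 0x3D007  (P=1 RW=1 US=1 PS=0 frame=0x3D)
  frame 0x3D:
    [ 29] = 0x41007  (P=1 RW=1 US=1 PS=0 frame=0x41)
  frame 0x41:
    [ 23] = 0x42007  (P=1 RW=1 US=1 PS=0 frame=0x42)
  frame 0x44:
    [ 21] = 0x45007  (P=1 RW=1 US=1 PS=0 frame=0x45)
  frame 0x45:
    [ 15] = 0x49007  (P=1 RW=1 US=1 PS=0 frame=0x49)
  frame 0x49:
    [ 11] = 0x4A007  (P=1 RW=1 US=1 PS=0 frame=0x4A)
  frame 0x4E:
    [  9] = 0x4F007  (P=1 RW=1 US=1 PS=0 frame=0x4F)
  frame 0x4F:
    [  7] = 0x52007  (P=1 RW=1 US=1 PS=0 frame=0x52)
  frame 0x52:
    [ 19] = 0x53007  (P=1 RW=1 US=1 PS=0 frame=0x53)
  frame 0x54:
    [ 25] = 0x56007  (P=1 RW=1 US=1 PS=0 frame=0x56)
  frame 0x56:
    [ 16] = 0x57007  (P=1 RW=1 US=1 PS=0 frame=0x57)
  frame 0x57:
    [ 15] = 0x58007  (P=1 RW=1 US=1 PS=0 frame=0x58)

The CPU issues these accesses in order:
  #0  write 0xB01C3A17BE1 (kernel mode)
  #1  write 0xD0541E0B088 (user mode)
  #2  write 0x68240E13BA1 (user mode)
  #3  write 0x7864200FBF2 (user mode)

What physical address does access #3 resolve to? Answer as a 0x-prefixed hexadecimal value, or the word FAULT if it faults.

Per-access translation:
#0 VA=0xB01C3A17BE1 (w,kernel):
  [0] read 0x3A idx=22: raw=0x3C007 flags P=1 W=1 U=1 S=0
  [1] read 0x3C idx=7: raw=0x3D007 flags P=1 W=1 U=1 S=0
  [2] read 0x3D idx=29: raw=0x41007 flags P=1 W=1 U=1 S=0
  [3] read 0x41 idx=23: raw=0x42007 flags P=1 W=1 U=1 S=0
  ✓ 0x42BE1  — 4 lookups
#1 VA=0xD0541E0B088 (w,user):
  [0] read 0x3A idx=26: raw=0x44007 flags P=1 W=1 U=1 S=0
  [1] read 0x44 idx=21: raw=0x45007 flags P=1 W=1 U=1 S=0
  [2] read 0x45 idx=15: raw=0x49007 flags P=1 W=1 U=1 S=0
  [3] read 0x49 idx=11: raw=0x4A007 flags P=1 W=1 U=1 S=0
  ✓ 0x4A088  — 4 lookups
#2 VA=0x68240E13BA1 (w,user):
  [0] read 0x3A idx=13: raw=0x4E007 flags P=1 W=1 U=1 S=0
  [1] read 0x4E idx=9: raw=0x4F007 flags P=1 W=1 U=1 S=0
  [2] read 0x4F idx=7: raw=0x52007 flags P=1 W=1 U=1 S=0
  [3] read 0x52 idx=19: raw=0x53007 flags P=1 W=1 U=1 S=0
  ✓ 0x53BA1  — 4 lookups
#3 VA=0x7864200FBF2 (w,user):
  [0] read 0x3A idx=15: raw=0x54007 flags P=1 W=1 U=1 S=0
  [1] read 0x54 idx=25: raw=0x56007 flags P=1 W=1 U=1 S=0
  [2] read 0x56 idx=16: raw=0x57007 flags P=1 W=1 U=1 S=0
  [3] read 0x57 idx=15: raw=0x58007 flags P=1 W=1 U=1 S=0
  ✓ 0x58BF2  — 4 lookups

Access #3 PA: 0x58BF2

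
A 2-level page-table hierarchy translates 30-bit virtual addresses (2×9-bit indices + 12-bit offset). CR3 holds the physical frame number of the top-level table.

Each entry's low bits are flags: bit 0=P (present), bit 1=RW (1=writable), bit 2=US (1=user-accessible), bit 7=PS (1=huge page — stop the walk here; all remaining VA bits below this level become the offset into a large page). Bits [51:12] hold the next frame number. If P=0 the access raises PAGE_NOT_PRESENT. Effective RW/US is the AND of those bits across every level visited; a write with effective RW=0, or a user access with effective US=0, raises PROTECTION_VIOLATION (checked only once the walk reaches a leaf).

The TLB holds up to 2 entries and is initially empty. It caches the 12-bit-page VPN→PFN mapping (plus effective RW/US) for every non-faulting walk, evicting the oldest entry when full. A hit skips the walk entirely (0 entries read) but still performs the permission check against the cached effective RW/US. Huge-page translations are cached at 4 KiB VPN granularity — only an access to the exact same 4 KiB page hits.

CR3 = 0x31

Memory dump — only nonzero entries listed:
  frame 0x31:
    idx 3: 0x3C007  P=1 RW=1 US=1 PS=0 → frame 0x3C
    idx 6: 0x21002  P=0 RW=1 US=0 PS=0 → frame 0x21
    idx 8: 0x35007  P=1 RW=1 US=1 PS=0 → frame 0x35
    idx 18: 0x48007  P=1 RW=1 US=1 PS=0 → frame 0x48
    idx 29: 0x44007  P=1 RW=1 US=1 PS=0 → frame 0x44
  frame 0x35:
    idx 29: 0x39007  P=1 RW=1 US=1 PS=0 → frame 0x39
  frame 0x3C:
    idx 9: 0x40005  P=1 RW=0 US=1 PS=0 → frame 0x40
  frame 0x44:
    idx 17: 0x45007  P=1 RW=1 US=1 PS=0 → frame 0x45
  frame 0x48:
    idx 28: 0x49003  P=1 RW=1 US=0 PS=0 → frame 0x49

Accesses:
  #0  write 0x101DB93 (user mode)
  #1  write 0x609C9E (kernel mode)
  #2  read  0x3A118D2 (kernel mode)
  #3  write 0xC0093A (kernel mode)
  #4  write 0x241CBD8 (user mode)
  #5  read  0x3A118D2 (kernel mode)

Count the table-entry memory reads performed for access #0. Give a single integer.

Walk each access:
#0 VA=0x101DB93 (w,user):
  lvl0: tbl 0x31, slot 8 ⇒ 0x35007 (P1/RW1/US1/PS0)
  lvl1: tbl 0x35, slot 29 ⇒ 0x39007 (P1/RW1/US1/PS0)
  ✓ 0x39B93  — 2 lookups
#1 VA=0x609C9E (w,kernel):
  lvl0: tbl 0x31, slot 3 ⇒ 0x3C007 (P1/RW1/US1/PS0)
  lvl1: tbl 0x3C, slot 9 ⇒ 0x40005 (P1/RW0/US1/PS0)
  → PROTECTION_VIOLATION  (2 entries read)
#2 VA=0x3A118D2 (r,kernel):
  lvl0: tbl 0x31, slot 29 ⇒ 0x44007 (P1/RW1/US1/PS0)
  lvl1: tbl 0x44, slot 17 ⇒ 0x45007 (P1/RW1/US1/PS0)
  ✓ 0x458D2  — 2 lookups
#3 VA=0xC0093A (w,kernel):
  lvl0: tbl 0x31, slot 6 ⇒ 0x21002 (P0/RW1/US0/PS0)
  → PAGE_NOT_PRESENT  (1 entries read)
#4 VA=0x241CBD8 (w,user):
  lvl0: tbl 0x31, slot 18 ⇒ 0x48007 (P1/RW1/US1/PS0)
  lvl1: tbl 0x48, slot 28 ⇒ 0x49003 (P1/RW1/US0/PS0)
  → PROTECTION_VIOLATION  (2 entries read)
#5 VA=0x3A118D2 (r,kernel):
  TLB hit vpn=0x3A11 → PA=0x458D2

Entries read for #0: 2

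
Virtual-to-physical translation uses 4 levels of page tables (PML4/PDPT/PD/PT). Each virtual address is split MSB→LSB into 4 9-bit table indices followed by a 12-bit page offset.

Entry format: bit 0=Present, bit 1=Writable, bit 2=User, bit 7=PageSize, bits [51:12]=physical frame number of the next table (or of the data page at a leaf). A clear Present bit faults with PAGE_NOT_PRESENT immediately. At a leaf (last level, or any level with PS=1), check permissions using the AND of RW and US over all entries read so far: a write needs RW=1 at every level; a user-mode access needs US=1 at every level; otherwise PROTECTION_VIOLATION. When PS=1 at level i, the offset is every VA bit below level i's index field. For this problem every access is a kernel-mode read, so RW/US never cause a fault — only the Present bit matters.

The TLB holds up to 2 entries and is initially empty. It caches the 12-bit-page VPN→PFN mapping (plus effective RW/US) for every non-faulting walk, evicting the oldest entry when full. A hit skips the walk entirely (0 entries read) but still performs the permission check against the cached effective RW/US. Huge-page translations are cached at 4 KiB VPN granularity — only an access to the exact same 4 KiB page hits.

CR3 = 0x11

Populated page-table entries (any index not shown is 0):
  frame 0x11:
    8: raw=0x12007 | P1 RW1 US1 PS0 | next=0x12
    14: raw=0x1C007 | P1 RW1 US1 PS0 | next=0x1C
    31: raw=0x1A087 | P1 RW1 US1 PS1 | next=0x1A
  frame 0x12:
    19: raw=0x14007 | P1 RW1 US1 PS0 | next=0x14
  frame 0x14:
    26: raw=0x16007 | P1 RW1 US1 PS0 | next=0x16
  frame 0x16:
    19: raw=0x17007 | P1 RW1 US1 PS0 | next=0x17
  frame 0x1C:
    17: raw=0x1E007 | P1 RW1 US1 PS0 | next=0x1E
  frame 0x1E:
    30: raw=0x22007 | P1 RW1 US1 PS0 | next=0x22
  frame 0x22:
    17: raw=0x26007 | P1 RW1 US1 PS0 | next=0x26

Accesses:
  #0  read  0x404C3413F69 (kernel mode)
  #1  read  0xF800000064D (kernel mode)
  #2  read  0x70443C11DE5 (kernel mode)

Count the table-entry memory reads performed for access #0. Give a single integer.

Walk each access:
#0 VA=0x404C3413F69 (r,kernel):
  [0] read 0x11 idx=8: raw=0x12007 flags P=1 W=1 U=1 S=0
  [1] read 0x12 idx=19: raw=0x14007 flags P=1 W=1 U=1 S=0
  [2] read 0x14 idx=26: raw=0x16007 flags P=1 W=1 U=1 S=0
  [3] read 0x16 idx=19: raw=0x17007 flags P=1 W=1 U=1 S=0
  ⇒ phys 0x17F69  [4 reads]
#1 VA=0xF800000064D (r,kernel):
  [0] read 0x11 idx=31: raw=0x1A087 flags P=1 W=1 U=1 S=1
  ⇒ phys 0x1A64D (huge @L0)  [1 reads]
#2 VA=0x70443C11DE5 (r,kernel):
  [0] read 0x11 idx=14: raw=0x1C007 flags P=1 W=1 U=1 S=0
  [1] read 0x1C idx=17: raw=0x1E007 flags P=1 W=1 U=1 S=0
  [2] read 0x1E idx=30: raw=0x22007 flags P=1 W=1 U=1 S=0
  [3] read 0x22 idx=17: raw=0x26007 flags P=1 W=1 U=1 S=0
  ⇒ phys 0x26DE5  [4 reads]

Entries read for #0: 4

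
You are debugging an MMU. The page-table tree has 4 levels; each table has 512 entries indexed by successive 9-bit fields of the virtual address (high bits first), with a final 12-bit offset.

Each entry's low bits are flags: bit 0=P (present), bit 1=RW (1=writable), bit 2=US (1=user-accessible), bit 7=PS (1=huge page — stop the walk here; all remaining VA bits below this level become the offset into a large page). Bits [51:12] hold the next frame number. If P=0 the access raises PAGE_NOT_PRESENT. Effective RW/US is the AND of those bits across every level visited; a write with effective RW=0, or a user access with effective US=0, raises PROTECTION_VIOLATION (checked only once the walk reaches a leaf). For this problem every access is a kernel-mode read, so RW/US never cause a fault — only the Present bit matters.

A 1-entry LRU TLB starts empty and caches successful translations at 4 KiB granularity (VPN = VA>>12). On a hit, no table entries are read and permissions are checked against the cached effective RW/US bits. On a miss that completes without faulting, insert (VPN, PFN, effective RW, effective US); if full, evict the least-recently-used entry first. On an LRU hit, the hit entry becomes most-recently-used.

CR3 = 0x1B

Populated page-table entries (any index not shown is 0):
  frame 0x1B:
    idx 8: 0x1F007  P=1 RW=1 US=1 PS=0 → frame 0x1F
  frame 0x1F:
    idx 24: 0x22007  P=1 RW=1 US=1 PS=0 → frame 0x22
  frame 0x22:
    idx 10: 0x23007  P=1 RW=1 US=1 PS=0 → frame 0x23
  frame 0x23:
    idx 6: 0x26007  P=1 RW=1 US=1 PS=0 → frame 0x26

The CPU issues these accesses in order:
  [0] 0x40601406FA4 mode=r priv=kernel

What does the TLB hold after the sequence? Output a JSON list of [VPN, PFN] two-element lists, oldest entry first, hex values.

Walk each access:
#0 VA=0x40601406FA4 (r,kernel):
  L0 @0x1B[8] → 0x1F007  P=1,RW=1,US=1,PS=0
  L1 @0x1F[24] → 0x22007  P=1,RW=1,US=1,PS=0
  L2 @0x22[10] → 0x23007  P=1,RW=1,US=1,PS=0
  L3 @0x23[6] → 0x26007  P=1,RW=1,US=1,PS=0
  ⇒ phys 0x26FA4  [4 reads]

TLB: [["0x40601406", "0x26"]]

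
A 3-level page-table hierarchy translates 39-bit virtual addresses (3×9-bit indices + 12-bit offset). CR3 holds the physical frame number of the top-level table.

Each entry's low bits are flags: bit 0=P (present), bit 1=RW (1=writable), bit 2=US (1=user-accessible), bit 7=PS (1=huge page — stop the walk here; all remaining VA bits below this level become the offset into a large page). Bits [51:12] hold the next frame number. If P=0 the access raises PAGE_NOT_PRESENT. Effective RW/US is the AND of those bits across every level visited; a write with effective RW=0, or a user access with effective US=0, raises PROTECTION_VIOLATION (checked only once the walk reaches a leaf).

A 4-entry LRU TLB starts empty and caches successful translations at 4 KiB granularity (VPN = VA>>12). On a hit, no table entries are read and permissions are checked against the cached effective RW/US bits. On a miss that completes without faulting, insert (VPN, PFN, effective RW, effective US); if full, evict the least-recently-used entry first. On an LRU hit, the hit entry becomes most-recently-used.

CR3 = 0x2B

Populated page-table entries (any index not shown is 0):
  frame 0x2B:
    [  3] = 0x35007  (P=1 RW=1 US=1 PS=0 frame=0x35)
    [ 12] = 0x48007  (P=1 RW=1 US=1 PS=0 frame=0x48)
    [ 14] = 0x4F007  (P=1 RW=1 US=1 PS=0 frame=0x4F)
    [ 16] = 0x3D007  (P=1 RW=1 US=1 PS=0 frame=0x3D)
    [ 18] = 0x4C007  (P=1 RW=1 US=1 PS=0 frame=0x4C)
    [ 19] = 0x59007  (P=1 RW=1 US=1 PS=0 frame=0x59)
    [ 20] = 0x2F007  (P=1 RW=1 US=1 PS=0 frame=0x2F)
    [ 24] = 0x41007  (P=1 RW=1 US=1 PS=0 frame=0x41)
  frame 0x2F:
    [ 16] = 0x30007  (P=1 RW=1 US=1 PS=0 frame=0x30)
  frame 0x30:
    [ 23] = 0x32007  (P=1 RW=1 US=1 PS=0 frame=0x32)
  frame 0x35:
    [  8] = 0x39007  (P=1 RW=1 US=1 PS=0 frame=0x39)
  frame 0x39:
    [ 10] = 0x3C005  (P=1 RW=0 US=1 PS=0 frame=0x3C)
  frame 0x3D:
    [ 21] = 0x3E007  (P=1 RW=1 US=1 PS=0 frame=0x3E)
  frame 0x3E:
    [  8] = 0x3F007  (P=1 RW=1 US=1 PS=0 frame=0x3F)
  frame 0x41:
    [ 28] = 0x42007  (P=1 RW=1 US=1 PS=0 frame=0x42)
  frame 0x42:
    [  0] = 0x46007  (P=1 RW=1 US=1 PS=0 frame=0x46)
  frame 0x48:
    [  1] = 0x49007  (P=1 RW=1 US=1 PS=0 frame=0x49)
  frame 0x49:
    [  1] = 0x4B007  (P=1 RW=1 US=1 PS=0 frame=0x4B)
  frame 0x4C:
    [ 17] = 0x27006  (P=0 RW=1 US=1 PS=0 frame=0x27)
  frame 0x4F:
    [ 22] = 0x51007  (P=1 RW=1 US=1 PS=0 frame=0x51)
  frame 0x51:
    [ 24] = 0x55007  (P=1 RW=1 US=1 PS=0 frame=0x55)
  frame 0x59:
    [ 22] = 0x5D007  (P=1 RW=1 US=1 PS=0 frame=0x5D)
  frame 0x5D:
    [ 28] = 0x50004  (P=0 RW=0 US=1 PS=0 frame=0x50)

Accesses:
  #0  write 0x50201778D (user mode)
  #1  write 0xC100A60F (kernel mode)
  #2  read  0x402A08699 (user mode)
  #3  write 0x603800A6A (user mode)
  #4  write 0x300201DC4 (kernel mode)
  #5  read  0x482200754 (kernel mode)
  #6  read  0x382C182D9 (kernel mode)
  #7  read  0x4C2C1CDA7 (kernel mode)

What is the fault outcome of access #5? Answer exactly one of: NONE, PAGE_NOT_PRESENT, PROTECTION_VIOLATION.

Walk each access:
#0 VA=0x50201778D (w,user):
  L0 @0x2B[20] → 0x2F007  P=1,RW=1,US=1,PS=0
  L1 @0x2F[16] → 0x30007  P=1,RW=1,US=1,PS=0
  L2 @0x30[23] → 0x32007  P=1,RW=1,US=1,PS=0
  → PA=0x3278D  (3 entries read)
#1 VA=0xC100A60F (w,kernel):
  L0 @0x2B[3] → 0x35007  P=1,RW=1,US=1,PS=0
  L1 @0x35[8] → 0x39007  P=1,RW=1,US=1,PS=0
  L2 @0x39[10] → 0x3C005  P=1,RW=0,US=1,PS=0
  ⇒ fault: PROTECTION_VIOLATION  — 3 lookups
#2 VA=0x402A08699 (r,user):
  L0 @0x2B[16] → 0x3D007  P=1,RW=1,US=1,PS=0
  L1 @0x3D[21] → 0x3E007  P=1,RW=1,US=1,PS=0
  L2 @0x3E[8] → 0x3F007  P=1,RW=1,US=1,PS=0
  → PA=0x3F699  (3 entries read)
#3 VA=0x603800A6A (w,user):
  L0 @0x2B[24] → 0x41007  P=1,RW=1,US=1,PS=0
  L1 @0x41[28] → 0x42007  P=1,RW=1,US=1,PS=0
  L2 @0x42[0] → 0x46007  P=1,RW=1,US=1,PS=0
  → PA=0x46A6A  (3 entries read)
#4 VA=0x300201DC4 (w,kernel):
  L0 @0x2B[12] → 0x48007  P=1,RW=1,US=1,PS=0
  L1 @0x48[1] → 0x49007  P=1,RW=1,US=1,PS=0
  L2 @0x49[1] → 0x4B007  P=1,RW=1,US=1,PS=0
  → PA=0x4BDC4  (3 entries read)
#5 VA=0x482200754 (r,kernel):
  L0 @0x2B[18] → 0x4C007  P=1,RW=1,US=1,PS=0
  L1 @0x4C[17] → 0x27006  P=0,RW=1,US=1,PS=0
  ⇒ fault: PAGE_NOT_PRESENT  — 2 lookups
#6 VA=0x382C182D9 (r,kernel):
  L0 @0x2B[14] → 0x4F007  P=1,RW=1,US=1,PS=0
  L1 @0x4F[22] → 0x51007  P=1,RW=1,US=1,PS=0
  L2 @0x51[24] → 0x55007  P=1,RW=1,US=1,PS=0
  → PA=0x552D9  (3 entries read)
#7 VA=0x4C2C1CDA7 (r,kernel):
  L0 @0x2B[19] → 0x59007  P=1,RW=1,US=1,PS=0
  L1 @0x59[22] → 0x5D007  P=1,RW=1,US=1,PS=0
  L2 @0x5D[28] → 0x50004  P=0,RW=0,US=1,PS=0
  ⇒ fault: PAGE_NOT_PRESENT  — 3 lookups

Access #5 fault: PAGE_NOT_PRESENT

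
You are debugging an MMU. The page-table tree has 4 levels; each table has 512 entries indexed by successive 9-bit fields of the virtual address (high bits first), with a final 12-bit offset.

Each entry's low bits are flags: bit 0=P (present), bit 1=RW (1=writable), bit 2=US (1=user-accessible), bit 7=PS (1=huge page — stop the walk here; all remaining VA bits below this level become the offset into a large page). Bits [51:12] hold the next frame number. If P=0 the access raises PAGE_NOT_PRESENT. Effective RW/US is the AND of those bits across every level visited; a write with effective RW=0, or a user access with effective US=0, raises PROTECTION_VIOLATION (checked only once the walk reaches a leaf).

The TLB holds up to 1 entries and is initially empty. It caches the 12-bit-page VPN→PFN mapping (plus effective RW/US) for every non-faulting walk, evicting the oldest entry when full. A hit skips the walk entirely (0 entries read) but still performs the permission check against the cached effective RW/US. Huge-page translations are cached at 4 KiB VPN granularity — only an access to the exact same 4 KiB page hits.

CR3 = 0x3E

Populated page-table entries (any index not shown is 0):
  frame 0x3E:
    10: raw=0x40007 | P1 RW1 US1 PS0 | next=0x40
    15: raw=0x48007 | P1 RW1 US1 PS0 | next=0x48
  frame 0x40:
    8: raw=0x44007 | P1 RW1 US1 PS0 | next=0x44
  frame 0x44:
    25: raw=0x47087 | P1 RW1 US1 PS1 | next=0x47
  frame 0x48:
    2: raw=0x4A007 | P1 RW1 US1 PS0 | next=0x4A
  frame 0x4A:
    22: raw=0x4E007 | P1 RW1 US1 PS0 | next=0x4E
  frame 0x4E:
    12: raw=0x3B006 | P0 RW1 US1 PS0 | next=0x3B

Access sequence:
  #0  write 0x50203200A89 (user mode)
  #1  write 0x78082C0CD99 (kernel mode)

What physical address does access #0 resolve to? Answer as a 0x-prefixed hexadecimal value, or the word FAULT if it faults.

Per-access translation:
#0 VA=0x50203200A89 (w,user):
  [0] read 0x3E idx=10: raw=0x40007 flags P=1 W=1 U=1 S=0
  [1] read 0x40 idx=8: raw=0x44007 flags P=1 W=1 U=1 S=0
  [2] read 0x44 idx=25: raw=0x47087 flags P=1 W=1 U=1 S=1
  ⇒ phys 0x47A89 (huge @L2)  [3 reads]
#1 VA=0x78082C0CD99 (w,kernel):
  [0] read 0x3E idx=15: raw=0x48007 flags P=1 W=1 U=1 S=0
  [1] read 0x48 idx=2: raw=0x4A007 flags P=1 W=1 U=1 S=0
  [2] read 0x4A idx=22: raw=0x4E007 flags P=1 W=1 U=1 S=0
  [3] read 0x4E idx=12: raw=0x3B006 flags P=0 W=1 U=1 S=0
  → PAGE_NOT_PRESENT  (4 entries read)

Access #0 PA: 0x47A89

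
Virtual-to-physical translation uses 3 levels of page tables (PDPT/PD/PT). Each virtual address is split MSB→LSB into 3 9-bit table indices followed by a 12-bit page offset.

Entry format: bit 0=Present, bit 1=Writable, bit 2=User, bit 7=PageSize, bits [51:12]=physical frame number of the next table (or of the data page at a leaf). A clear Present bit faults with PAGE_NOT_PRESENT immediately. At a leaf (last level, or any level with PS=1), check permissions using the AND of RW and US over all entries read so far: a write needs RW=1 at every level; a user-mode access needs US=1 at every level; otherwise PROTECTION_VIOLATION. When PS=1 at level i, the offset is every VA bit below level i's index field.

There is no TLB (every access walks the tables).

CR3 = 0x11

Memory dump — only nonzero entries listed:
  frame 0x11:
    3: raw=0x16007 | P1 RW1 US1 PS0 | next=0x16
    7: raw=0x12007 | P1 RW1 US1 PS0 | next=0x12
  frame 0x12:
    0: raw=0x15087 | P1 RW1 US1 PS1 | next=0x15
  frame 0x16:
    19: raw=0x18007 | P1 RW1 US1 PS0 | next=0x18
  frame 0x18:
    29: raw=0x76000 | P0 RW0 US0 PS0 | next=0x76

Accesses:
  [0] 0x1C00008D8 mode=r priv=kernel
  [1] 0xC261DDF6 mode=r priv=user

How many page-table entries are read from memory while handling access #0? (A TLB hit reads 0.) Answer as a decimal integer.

Walk each access:
#0 VA=0x1C00008D8 (r,kernel):
  L0: frame=0x11 idx=7 entry=0x12007 [P=1 RW=1 US=1 PS=0]
  L1: frame=0x12 idx=0 entry=0x15087 [P=1 RW=1 US=1 PS=1]
  → PA=0x158D8 (huge @L1)  (2 entries read)
#1 VA=0xC261DDF6 (r,user):
  L0: frame=0x11 idx=3 entry=0x16007 [P=1 RW=1 US=1 PS=0]
  L1: frame=0x16 idx=19 entry=0x18007 [P=1 RW=1 US=1 PS=0]
  L2: frame=0x18 idx=29 entry=0x76000 [P=0 RW=0 US=0 PS=0]
  → PAGE_NOT_PRESENT  (3 entries read)

Entries read for #0: 2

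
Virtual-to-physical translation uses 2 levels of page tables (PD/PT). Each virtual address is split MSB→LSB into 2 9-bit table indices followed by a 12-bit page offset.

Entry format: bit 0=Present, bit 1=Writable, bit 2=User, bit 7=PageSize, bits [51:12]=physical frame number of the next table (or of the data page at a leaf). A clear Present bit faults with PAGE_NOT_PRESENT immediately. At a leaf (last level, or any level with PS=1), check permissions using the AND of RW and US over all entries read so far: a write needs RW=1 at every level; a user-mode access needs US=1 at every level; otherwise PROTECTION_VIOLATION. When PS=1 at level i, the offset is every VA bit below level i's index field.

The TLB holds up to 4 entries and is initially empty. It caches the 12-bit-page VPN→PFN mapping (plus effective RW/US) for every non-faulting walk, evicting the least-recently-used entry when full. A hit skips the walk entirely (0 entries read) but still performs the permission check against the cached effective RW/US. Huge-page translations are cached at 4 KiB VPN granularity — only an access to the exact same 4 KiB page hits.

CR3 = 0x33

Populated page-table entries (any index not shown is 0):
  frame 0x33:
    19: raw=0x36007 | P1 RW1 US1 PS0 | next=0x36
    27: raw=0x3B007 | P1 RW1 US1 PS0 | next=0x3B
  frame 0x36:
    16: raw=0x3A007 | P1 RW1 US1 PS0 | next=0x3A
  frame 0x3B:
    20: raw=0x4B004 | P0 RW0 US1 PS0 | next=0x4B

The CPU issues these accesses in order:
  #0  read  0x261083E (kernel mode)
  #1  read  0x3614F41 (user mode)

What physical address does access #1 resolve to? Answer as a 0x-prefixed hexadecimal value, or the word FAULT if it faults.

Trace:
#0 VA=0x261083E (r,kernel):
  L0: frame=0x33 idx=19 entry=0x36007 [P=1 RW=1 US=1 PS=0]
  L1: frame=0x36 idx=16 entry=0x3A007 [P=1 RW=1 US=1 PS=0]
  → PA=0x3A83E  (2 entries read)
#1 VA=0x3614F41 (r,user):
  L0: frame=0x33 idx=27 entry=0x3B007 [P=1 RW=1 US=1 PS=0]
  L1: frame=0x3B idx=20 entry=0x4B004 [P=0 RW=0 US=1 PS=0]
  ⇒ fault: PAGE_NOT_PRESENT  — 2 lookups

Access #1 PA: FAULT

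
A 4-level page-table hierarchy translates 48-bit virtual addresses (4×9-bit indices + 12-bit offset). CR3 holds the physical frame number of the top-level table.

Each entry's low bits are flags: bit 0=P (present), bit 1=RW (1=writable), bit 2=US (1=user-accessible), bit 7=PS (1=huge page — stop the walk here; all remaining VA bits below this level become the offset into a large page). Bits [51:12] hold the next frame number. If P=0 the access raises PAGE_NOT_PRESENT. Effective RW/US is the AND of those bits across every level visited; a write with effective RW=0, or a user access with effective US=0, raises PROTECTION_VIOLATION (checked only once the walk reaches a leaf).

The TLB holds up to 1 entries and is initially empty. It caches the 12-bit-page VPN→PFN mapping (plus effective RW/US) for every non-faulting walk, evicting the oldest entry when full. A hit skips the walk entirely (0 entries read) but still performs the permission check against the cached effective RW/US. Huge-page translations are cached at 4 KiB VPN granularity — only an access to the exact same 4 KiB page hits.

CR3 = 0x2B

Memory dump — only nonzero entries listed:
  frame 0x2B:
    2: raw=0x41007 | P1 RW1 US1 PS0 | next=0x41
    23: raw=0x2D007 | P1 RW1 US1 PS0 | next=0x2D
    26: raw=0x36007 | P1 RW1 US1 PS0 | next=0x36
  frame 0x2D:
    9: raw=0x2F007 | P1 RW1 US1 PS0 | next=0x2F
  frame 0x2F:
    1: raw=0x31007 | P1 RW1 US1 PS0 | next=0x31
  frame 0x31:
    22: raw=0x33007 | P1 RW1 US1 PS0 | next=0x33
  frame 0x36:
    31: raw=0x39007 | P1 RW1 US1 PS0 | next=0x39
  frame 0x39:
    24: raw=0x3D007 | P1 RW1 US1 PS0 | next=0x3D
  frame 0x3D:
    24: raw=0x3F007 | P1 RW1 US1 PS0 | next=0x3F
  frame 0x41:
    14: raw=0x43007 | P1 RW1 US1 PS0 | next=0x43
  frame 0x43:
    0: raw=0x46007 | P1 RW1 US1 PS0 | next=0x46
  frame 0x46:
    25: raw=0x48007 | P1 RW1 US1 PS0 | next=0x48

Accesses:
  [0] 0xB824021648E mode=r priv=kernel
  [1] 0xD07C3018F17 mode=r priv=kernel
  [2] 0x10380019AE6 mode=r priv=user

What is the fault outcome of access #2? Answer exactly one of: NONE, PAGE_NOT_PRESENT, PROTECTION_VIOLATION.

Trace:
#0 VA=0xB824021648E (r,kernel):
  lvl0: tbl 0x2B, slot 23 ⇒ 0x2D007 (P1/RW1/US1/PS0)
  lvl1: tbl 0x2D, slot 9 ⇒ 0x2F007 (P1/RW1/US1/PS0)
  lvl2: tbl 0x2F, slot 1 ⇒ 0x31007 (P1/RW1/US1/PS0)
  lvl3: tbl 0x31, slot 22 ⇒ 0x33007 (P1/RW1/US1/PS0)
  → PA=0x3348E  (4 entries read)
#1 VA=0xD07C3018F17 (r,kernel):
  lvl0: tbl 0x2B, slot 26 ⇒ 0x36007 (P1/RW1/US1/PS0)
  lvl1: tbl 0x36, slot 31 ⇒ 0x39007 (P1/RW1/US1/PS0)
  lvl2: tbl 0x39, slot 24 ⇒ 0x3D007 (P1/RW1/US1/PS0)
  lvl3: tbl 0x3D, slot 24 ⇒ 0x3F007 (P1/RW1/US1/PS0)
  → PA=0x3FF17  (4 entries read)
#2 VA=0x10380019AE6 (r,user):
  lvl0: tbl 0x2B, slot 2 ⇒ 0x41007 (P1/RW1/US1/PS0)
  lvl1: tbl 0x41, slot 14 ⇒ 0x43007 (P1/RW1/US1/PS0)
  lvl2: tbl 0x43, slot 0 ⇒ 0x46007 (P1/RW1/US1/PS0)
  lvl3: tbl 0x46, slot 25 ⇒ 0x48007 (P1/RW1/US1/PS0)
  → PA=0x48AE6  (4 entries read)

Access #2 fault: NONE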